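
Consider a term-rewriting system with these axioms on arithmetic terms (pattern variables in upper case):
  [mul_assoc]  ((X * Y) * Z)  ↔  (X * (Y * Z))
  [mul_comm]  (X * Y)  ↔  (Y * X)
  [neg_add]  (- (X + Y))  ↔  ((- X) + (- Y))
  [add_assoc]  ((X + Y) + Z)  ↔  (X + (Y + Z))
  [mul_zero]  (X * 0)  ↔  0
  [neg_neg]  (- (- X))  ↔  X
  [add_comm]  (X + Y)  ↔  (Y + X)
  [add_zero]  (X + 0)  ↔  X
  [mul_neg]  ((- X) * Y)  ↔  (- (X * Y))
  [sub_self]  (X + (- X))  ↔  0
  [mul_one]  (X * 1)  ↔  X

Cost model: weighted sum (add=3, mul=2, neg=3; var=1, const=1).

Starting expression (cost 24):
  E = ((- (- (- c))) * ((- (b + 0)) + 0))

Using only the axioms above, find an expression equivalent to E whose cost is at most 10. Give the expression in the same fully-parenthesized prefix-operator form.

1. [add_zero →] ((- (b + 0)) + 0)  →  (- (b + 0));  E = ((- (- (- c))) * (- (b + 0)))
2. [neg_neg →] (- (- c))  →  c;  E = ((- c) * (- (b + 0)))
3. [add_zero →] (b + 0)  →  b;  cost 10 ≤ 10, done

((- c) * (- b))   [cost 10]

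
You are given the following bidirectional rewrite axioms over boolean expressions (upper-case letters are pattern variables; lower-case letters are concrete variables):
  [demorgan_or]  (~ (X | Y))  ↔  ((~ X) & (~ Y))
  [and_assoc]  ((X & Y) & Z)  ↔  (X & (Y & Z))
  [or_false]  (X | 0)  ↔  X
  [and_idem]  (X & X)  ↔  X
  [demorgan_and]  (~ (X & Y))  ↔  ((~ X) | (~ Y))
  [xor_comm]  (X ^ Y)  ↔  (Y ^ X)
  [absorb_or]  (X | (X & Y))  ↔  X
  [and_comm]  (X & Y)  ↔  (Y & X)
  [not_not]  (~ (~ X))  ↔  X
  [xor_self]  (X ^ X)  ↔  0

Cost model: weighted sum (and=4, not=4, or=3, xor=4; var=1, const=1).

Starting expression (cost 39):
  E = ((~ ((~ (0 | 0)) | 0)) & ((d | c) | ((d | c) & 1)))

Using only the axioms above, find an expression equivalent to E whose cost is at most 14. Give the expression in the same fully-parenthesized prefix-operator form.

1. [absorb_or →] ((d | c) | ((d | c) & 1))  →  (d | c);  E = ((~ ((~ (0 | 0)) | 0)) & (d | c))
2. [or_false →] ((~ (0 | 0)) | 0)  →  (~ (0 | 0));  E = ((~ (~ (0 | 0))) & (d | c))
3. [not_not →] (~ (~ (0 | 0)))  →  (0 | 0);  cost 14 ≤ 14, done

((0 | 0) & (d | c))   [cost 14]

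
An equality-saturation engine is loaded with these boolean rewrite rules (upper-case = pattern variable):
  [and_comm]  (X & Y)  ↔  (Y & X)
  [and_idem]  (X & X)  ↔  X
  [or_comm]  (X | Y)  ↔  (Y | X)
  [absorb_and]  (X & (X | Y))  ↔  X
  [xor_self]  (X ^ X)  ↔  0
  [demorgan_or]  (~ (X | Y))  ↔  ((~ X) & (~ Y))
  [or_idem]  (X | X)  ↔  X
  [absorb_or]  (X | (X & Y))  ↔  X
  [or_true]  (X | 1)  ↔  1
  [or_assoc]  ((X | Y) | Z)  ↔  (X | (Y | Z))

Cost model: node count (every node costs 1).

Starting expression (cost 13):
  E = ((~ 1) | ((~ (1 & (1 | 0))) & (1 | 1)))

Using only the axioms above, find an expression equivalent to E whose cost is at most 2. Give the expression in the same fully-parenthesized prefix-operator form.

(~ 1)   [cost 2]

(1) (1 & (1 | 0))  =[absorb_and →]=  1    ⊢ ((~ 1) | ((~ 1) & (1 | 1)))
(2) (1 | 1)  =[or_idem →]=  1    ⊢ ((~ 1) | ((~ 1) & 1))
(3) ((~ 1) | ((~ 1) & 1))  =[absorb_or →]=  (~ 1)    ⊢ cost 2, within 2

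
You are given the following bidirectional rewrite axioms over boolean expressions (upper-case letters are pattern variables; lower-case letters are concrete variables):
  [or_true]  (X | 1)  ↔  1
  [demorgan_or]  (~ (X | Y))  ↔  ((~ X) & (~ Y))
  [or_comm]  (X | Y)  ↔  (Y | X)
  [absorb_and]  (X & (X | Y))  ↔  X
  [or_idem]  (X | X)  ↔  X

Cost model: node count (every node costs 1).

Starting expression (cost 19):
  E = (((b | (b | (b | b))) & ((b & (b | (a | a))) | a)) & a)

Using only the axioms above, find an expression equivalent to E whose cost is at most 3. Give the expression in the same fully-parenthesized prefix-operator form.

(b & a)   [cost 3]

1. [or_idem →] (a | a)  →  a;  E = (((b | (b | (b | b))) & ((b & (b | a)) | a)) & a)
2. [or_idem →] (b | b)  →  b;  E = (((b | (b | b)) & ((b & (b | a)) | a)) & a)
3. [or_idem →] (b | b)  →  b;  E = (((b | b) & ((b & (b | a)) | a)) & a)
4. [or_idem →] (b | b)  →  b;  E = ((b & ((b & (b | a)) | a)) & a)
5. [absorb_and →] (b & (b | a))  →  b;  E = ((b & (b | a)) & a)
6. [absorb_and →] (b & (b | a))  →  b;  cost 3 ≤ 3, done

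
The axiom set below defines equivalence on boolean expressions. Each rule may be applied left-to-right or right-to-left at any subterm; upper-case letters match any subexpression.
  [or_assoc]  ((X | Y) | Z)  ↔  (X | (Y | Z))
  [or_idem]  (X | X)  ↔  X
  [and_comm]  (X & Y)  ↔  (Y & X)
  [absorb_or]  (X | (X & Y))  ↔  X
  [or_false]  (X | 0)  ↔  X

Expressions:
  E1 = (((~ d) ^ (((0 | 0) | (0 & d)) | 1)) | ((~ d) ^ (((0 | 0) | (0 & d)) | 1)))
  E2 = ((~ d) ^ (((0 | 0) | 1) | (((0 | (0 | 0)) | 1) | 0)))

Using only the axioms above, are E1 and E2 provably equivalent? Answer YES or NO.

1. [or_idem →] (((~ d) ^ (((0 | 0) | (0 & d)) | 1)) | ((~ d) ^ (((0 | 0) | (0 & d)) | 1)))  →  ((~ d) ^ (((0 | 0) | (0 & d)) | 1))
2. [or_false →] (0 | 0)  →  0;  E1 = ((~ d) ^ ((0 | (0 & d)) | 1))
3. [absorb_or →] (0 | (0 & d))  →  0;  E1 = ((~ d) ^ (0 | 1))
4. [or_idem ←] 0  →  (0 | 0);  E1 = ((~ d) ^ ((0 | 0) | 1))
5. [or_idem ←] ((0 | 0) | 1)  →  (((0 | 0) | 1) | ((0 | 0) | 1));  E1 = ((~ d) ^ (((0 | 0) | 1) | ((0 | 0) | 1)))
6. [or_idem ←] 0  →  (0 | 0);  E1 = ((~ d) ^ (((0 | 0) | 1) | ((0 | (0 | 0)) | 1)))
7. [or_false ←] ((0 | (0 | 0)) | 1)  →  (((0 | (0 | 0)) | 1) | 0);  this is E2

YES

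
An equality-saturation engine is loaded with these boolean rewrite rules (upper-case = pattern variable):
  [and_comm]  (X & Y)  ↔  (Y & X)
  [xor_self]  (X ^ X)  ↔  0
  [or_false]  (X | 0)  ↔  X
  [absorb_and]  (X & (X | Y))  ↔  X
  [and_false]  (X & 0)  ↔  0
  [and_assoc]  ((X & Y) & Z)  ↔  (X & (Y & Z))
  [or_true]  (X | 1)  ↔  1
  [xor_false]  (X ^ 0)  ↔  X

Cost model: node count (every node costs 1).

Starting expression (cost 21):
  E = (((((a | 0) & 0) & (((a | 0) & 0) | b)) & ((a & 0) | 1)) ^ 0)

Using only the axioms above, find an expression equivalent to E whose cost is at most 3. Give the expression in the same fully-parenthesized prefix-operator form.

(1) (((((a | 0) & 0) & (((a | 0) & 0) | b)) & ((a & 0) | 1)) ^ 0)  =[xor_false →]=  ((((a | 0) & 0) & (((a | 0) & 0) | b)) & ((a & 0) | 1))
(2) (((a | 0) & 0) & (((a | 0) & 0) | b))  =[absorb_and →]=  ((a | 0) & 0)    ⊢ (((a | 0) & 0) & ((a & 0) | 1))
(3) (a | 0)  =[or_false →]=  a    ⊢ ((a & 0) & ((a & 0) | 1))
(4) ((a & 0) & ((a & 0) | 1))  =[absorb_and →]=  (a & 0)    ⊢ cost 3, within 3

(a & 0)   [cost 3]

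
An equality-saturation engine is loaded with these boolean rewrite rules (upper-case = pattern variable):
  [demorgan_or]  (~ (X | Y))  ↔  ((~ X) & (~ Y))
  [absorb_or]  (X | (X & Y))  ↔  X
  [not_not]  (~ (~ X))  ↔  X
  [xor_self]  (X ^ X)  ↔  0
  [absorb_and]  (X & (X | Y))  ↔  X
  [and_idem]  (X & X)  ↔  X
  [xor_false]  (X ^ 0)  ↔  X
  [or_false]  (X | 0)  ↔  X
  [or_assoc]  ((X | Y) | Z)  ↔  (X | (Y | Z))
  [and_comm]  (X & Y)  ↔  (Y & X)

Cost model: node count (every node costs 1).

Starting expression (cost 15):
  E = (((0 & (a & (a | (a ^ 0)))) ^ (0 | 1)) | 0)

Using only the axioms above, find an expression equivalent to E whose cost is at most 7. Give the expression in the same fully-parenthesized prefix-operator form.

step 1: xor_false (→) rewrites (a ^ 0) into a, now (((0 & (a & (a | a))) ^ (0 | 1)) | 0)
step 2: or_false (→) rewrites (((0 & (a & (a | a))) ^ (0 | 1)) | 0) into ((0 & (a & (a | a))) ^ (0 | 1))
step 3: absorb_and (→) rewrites (a & (a | a)) into a, reaching cost 7 (bound 7)

((0 & a) ^ (0 | 1))   [cost 7]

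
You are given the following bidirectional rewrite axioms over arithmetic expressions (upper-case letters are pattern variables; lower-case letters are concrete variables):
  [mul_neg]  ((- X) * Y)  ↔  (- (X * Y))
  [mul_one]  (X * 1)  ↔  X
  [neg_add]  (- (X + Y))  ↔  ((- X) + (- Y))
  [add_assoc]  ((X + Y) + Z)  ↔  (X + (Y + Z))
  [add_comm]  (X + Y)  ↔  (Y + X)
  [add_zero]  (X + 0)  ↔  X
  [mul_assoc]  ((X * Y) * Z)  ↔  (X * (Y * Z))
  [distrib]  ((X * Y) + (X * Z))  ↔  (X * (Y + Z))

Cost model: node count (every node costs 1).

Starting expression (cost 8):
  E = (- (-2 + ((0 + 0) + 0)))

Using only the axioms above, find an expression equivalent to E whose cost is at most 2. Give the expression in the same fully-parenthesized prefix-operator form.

(- -2)   [cost 2]

step 1: add_zero (→) rewrites (0 + 0) into 0, now (- (-2 + (0 + 0)))
step 2: add_zero (→) rewrites (0 + 0) into 0, now (- (-2 + 0))
step 3: add_zero (→) rewrites (-2 + 0) into -2, reaching cost 2 (bound 2)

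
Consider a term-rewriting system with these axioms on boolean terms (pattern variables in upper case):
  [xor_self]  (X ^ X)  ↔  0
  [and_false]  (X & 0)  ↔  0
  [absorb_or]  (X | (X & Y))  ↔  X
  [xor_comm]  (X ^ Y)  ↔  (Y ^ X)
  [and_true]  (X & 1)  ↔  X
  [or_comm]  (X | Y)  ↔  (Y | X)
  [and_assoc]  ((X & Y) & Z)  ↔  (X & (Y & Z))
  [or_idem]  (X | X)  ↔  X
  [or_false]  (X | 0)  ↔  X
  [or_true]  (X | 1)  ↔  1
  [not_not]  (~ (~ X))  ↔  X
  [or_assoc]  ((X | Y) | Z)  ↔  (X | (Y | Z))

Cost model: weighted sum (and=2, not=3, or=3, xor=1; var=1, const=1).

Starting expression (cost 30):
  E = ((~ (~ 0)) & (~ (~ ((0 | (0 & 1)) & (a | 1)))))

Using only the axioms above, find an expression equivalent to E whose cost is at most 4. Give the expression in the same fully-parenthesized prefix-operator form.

1. [absorb_or →] (0 | (0 & 1))  →  0;  E = ((~ (~ 0)) & (~ (~ (0 & (a | 1)))))
2. [not_not →] (~ (~ (0 & (a | 1))))  →  (0 & (a | 1));  E = ((~ (~ 0)) & (0 & (a | 1)))
3. [or_true →] (a | 1)  →  1;  E = ((~ (~ 0)) & (0 & 1))
4. [and_true →] (0 & 1)  →  0;  E = ((~ (~ 0)) & 0)
5. [not_not →] (~ (~ 0))  →  0;  cost 4 ≤ 4, done

(0 & 0)   [cost 4]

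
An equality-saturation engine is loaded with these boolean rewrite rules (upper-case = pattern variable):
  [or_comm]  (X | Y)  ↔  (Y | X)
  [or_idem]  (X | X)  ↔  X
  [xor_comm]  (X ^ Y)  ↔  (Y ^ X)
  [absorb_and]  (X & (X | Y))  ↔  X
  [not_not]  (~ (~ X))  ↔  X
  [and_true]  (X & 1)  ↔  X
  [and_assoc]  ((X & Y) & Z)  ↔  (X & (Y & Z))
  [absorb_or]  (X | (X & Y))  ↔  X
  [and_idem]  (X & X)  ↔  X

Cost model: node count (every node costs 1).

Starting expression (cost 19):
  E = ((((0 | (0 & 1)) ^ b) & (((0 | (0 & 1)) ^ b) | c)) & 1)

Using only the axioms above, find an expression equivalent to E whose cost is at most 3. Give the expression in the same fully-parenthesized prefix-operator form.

(1) (((0 | (0 & 1)) ^ b) & (((0 | (0 & 1)) ^ b) | c))  =[absorb_and →]=  ((0 | (0 & 1)) ^ b)    ⊢ (((0 | (0 & 1)) ^ b) & 1)
(2) (0 | (0 & 1))  =[absorb_or →]=  0    ⊢ ((0 ^ b) & 1)
(3) ((0 ^ b) & 1)  =[and_true →]=  (0 ^ b)    ⊢ cost 3, within 3

(0 ^ b)   [cost 3]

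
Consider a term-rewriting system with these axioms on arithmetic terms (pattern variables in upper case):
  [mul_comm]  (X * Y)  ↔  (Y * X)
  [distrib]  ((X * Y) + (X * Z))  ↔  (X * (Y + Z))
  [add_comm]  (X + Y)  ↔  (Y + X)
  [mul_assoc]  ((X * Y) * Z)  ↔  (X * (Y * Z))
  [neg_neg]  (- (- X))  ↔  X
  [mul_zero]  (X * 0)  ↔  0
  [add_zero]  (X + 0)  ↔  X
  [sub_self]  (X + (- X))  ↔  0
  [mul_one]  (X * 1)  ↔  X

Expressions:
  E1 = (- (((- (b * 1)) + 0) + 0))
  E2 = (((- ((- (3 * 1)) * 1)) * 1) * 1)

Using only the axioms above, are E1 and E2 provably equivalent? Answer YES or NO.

NO

All listed rules preserve value, hence provable equivalence implies equal values everywhere; look for a separating assignment.
b=0 gives E1 ↦ 0, E2 ↦ 3; values differ ⇒ not provably equivalent.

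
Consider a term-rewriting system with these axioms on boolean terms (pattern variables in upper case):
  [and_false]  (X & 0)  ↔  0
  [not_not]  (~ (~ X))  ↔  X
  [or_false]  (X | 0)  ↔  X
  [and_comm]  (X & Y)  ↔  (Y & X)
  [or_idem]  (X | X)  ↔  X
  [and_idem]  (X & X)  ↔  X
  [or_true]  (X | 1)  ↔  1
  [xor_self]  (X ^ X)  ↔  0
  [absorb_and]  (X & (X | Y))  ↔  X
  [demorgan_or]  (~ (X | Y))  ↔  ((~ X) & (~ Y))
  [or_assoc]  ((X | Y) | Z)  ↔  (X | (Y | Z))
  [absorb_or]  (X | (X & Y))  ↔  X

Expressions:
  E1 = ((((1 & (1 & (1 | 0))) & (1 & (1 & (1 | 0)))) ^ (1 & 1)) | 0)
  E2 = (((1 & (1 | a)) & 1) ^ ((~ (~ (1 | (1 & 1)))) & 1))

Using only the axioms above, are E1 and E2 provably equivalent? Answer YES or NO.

step 1: and_idem (→) rewrites ((1 & (1 & (1 | 0))) & (1 & (1 & (1 | 0)))) into (1 & (1 & (1 | 0))), now (((1 & (1 & (1 | 0))) ^ (1 & 1)) | 0)
step 2: absorb_and (→) rewrites (1 & (1 | 0)) into 1, now (((1 & 1) ^ (1 & 1)) | 0)
step 3: or_false (→) rewrites (((1 & 1) ^ (1 & 1)) | 0) into ((1 & 1) ^ (1 & 1))
step 4: absorb_or (←) rewrites 1 into (1 | (1 & 1)), now ((1 & 1) ^ ((1 | (1 & 1)) & 1))
step 5: not_not (←) rewrites (1 | (1 & 1)) into (~ (~ (1 | (1 & 1)))), now ((1 & 1) ^ ((~ (~ (1 | (1 & 1)))) & 1))
step 6: absorb_and (←) rewrites 1 into (1 & (1 | a)), which is E2

YES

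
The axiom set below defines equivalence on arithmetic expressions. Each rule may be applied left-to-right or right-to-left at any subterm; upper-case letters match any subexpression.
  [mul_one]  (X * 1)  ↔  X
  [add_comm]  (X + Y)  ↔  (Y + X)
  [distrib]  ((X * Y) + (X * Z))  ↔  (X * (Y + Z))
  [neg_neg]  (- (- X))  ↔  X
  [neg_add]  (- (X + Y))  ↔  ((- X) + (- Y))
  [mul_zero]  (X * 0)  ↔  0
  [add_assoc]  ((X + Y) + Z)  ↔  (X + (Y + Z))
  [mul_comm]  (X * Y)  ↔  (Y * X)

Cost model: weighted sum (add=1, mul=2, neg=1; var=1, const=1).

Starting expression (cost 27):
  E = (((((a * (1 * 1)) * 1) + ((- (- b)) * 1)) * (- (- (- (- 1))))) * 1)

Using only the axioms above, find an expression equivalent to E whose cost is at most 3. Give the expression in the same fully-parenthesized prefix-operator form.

(a + b)   [cost 3]

step 1: mul_one (→) rewrites (((((a * (1 * 1)) * 1) + ((- (- b)) * 1)) * (- (- (- (- 1))))) * 1) into ((((a * (1 * 1)) * 1) + ((- (- b)) * 1)) * (- (- (- (- 1)))))
step 2: mul_one (→) rewrites (1 * 1) into 1, now ((((a * 1) * 1) + ((- (- b)) * 1)) * (- (- (- (- 1)))))
step 3: neg_neg (→) rewrites (- (- b)) into b, now ((((a * 1) * 1) + (b * 1)) * (- (- (- (- 1)))))
step 4: neg_neg (→) rewrites (- (- (- 1))) into (- 1), now ((((a * 1) * 1) + (b * 1)) * (- (- 1)))
step 5: neg_neg (→) rewrites (- (- 1)) into 1, now ((((a * 1) * 1) + (b * 1)) * 1)
step 6: mul_one (→) rewrites (a * 1) into a, now (((a * 1) + (b * 1)) * 1)
step 7: mul_one (→) rewrites (a * 1) into a, now ((a + (b * 1)) * 1)
step 8: mul_one (→) rewrites (b * 1) into b, now ((a + b) * 1)
step 9: mul_one (→) rewrites ((a + b) * 1) into (a + b), reaching cost 3 (bound 3)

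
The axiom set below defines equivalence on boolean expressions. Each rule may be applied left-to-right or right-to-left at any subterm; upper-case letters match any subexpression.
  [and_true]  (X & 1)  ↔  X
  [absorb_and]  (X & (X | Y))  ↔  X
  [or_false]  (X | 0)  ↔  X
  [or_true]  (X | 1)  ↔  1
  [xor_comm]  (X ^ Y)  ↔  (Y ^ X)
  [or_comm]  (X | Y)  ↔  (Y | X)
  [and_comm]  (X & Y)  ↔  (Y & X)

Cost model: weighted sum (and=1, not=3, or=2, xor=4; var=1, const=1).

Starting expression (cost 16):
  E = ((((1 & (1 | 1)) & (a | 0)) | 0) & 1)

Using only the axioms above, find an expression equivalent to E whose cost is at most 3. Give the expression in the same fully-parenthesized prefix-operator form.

(1 & a)   [cost 3]

1. [and_true →] ((((1 & (1 | 1)) & (a | 0)) | 0) & 1)  →  (((1 & (1 | 1)) & (a | 0)) | 0)
2. [or_false →] (((1 & (1 | 1)) & (a | 0)) | 0)  →  ((1 & (1 | 1)) & (a | 0))
3. [or_true →] (1 | 1)  →  1;  E = ((1 & 1) & (a | 0))
4. [or_false →] (a | 0)  →  a;  E = ((1 & 1) & a)
5. [and_true →] (1 & 1)  →  1;  cost 3 ≤ 3, done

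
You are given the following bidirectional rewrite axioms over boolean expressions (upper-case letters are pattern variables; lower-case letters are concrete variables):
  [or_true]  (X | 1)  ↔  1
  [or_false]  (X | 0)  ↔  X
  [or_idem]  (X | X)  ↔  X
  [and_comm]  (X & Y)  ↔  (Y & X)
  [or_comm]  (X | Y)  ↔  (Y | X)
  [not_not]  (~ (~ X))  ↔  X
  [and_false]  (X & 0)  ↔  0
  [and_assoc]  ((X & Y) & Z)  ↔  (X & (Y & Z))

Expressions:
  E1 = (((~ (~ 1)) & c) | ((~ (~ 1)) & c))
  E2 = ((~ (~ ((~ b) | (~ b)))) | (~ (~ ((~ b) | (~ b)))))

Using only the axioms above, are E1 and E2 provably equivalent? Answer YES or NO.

Every axiom is a valid identity, so a rewrite proof would force E1 and E2 to agree under every assignment.
At b=0, c=0: E1 = 0 but E2 = 1; they differ, so no derivation exists.

NO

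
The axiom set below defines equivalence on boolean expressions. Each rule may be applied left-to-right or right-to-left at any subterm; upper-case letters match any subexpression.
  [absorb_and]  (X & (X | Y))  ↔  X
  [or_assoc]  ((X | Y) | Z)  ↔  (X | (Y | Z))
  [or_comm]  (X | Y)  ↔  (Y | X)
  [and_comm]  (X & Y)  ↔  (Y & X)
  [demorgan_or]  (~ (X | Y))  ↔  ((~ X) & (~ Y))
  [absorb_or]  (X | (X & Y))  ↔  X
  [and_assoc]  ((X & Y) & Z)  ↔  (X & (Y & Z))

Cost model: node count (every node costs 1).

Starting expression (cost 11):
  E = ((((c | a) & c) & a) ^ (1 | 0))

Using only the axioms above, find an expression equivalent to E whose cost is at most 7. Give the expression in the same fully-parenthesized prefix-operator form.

((c & a) ^ (1 | 0))   [cost 7]

(1) ((c | a) & c)  =[and_comm →]=  (c & (c | a))    ⊢ (((c & (c | a)) & a) ^ (1 | 0))
(2) (c & (c | a))  =[absorb_and →]=  c    ⊢ cost 7, within 7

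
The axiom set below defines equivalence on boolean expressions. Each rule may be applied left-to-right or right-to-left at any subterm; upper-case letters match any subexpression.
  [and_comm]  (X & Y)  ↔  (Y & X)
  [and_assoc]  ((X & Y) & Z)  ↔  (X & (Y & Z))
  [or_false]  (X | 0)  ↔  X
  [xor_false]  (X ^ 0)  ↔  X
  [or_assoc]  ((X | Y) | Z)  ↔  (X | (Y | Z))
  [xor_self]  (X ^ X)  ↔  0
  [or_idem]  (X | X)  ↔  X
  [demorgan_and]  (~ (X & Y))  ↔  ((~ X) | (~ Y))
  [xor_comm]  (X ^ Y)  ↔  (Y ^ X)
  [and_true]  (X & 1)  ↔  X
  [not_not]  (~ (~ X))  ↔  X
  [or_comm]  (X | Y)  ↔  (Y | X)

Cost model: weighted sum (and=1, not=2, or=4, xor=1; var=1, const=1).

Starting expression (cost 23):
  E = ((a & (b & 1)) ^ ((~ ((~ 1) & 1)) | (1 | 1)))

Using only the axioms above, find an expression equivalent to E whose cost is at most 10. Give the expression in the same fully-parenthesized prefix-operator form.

((a & b) ^ (1 | 1))   [cost 10]

step 1: and_true (→) rewrites ((~ 1) & 1) into (~ 1), now ((a & (b & 1)) ^ ((~ (~ 1)) | (1 | 1)))
step 2: or_idem (→) rewrites (1 | 1) into 1, now ((a & (b & 1)) ^ ((~ (~ 1)) | 1))
step 3: not_not (→) rewrites (~ (~ 1)) into 1, now ((a & (b & 1)) ^ (1 | 1))
step 4: and_true (→) rewrites (b & 1) into b, reaching cost 10 (bound 10)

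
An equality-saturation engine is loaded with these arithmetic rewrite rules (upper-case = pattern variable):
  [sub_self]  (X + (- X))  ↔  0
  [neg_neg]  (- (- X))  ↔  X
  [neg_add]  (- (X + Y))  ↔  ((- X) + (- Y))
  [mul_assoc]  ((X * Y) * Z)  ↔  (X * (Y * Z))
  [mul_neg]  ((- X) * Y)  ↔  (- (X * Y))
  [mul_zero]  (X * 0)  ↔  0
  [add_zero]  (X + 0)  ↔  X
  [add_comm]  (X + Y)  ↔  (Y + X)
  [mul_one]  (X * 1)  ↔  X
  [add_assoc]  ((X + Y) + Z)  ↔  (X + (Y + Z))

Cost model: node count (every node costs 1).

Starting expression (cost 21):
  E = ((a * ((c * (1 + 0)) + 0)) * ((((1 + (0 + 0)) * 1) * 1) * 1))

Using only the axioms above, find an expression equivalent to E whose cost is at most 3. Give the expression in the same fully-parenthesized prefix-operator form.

1. [mul_one →] (((1 + (0 + 0)) * 1) * 1)  →  ((1 + (0 + 0)) * 1);  E = ((a * ((c * (1 + 0)) + 0)) * (((1 + (0 + 0)) * 1) * 1))
2. [add_zero →] (1 + 0)  →  1;  E = ((a * ((c * 1) + 0)) * (((1 + (0 + 0)) * 1) * 1))
3. [add_zero →] ((c * 1) + 0)  →  (c * 1);  E = ((a * (c * 1)) * (((1 + (0 + 0)) * 1) * 1))
4. [add_zero →] (0 + 0)  →  0;  E = ((a * (c * 1)) * (((1 + 0) * 1) * 1))
5. [mul_one →] (((1 + 0) * 1) * 1)  →  ((1 + 0) * 1);  E = ((a * (c * 1)) * ((1 + 0) * 1))
6. [mul_one →] ((1 + 0) * 1)  →  (1 + 0);  E = ((a * (c * 1)) * (1 + 0))
7. [add_zero →] (1 + 0)  →  1;  E = ((a * (c * 1)) * 1)
8. [mul_one →] (c * 1)  →  c;  E = ((a * c) * 1)
9. [mul_one →] ((a * c) * 1)  →  (a * c);  cost 3 ≤ 3, done

(a * c)   [cost 3]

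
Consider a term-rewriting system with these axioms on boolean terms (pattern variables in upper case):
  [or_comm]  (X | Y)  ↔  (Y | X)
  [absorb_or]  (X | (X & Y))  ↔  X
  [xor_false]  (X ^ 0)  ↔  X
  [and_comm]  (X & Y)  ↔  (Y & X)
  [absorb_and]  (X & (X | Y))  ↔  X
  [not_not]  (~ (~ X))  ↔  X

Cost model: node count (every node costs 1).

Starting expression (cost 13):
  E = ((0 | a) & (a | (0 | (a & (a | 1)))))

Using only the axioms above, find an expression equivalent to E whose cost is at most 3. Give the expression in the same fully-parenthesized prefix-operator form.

step 1: absorb_and (→) rewrites (a & (a | 1)) into a, now ((0 | a) & (a | (0 | a)))
step 2: or_comm (→) rewrites (a | (0 | a)) into ((0 | a) | a), now ((0 | a) & ((0 | a) | a))
step 3: absorb_and (→) rewrites ((0 | a) & ((0 | a) | a)) into (0 | a), reaching cost 3 (bound 3)

(0 | a)   [cost 3]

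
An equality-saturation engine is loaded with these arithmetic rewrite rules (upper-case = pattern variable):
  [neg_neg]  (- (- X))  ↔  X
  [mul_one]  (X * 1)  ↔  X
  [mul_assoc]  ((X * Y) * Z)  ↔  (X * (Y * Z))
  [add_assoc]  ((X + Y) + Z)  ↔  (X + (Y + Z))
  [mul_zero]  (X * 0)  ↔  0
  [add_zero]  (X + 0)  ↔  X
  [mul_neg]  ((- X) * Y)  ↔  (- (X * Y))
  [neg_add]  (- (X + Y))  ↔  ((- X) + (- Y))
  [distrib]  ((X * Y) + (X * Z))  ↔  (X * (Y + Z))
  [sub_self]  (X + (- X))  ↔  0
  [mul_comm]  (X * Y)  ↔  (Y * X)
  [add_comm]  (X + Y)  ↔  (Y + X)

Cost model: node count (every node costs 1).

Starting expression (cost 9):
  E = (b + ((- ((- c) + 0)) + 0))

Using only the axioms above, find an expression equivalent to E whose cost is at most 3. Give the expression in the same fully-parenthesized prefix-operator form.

step 1: add_zero (→) rewrites ((- ((- c) + 0)) + 0) into (- ((- c) + 0)), now (b + (- ((- c) + 0)))
step 2: add_zero (→) rewrites ((- c) + 0) into (- c), now (b + (- (- c)))
step 3: add_comm (→) rewrites (b + (- (- c))) into ((- (- c)) + b)
step 4: neg_neg (→) rewrites (- (- c)) into c, reaching cost 3 (bound 3)

(c + b)   [cost 3]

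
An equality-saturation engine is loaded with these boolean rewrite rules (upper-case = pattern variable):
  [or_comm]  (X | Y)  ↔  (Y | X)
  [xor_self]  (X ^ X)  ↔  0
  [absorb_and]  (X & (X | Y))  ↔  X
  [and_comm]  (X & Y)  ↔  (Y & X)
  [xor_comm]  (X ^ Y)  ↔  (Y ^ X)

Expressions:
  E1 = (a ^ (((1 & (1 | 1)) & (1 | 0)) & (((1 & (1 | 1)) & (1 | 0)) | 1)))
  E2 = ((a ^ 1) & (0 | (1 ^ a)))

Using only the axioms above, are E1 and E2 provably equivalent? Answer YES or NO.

YES

step 1: absorb_and (→) rewrites (((1 & (1 | 1)) & (1 | 0)) & (((1 & (1 | 1)) & (1 | 0)) | 1)) into ((1 & (1 | 1)) & (1 | 0)), now (a ^ ((1 & (1 | 1)) & (1 | 0)))
step 2: absorb_and (→) rewrites (1 & (1 | 1)) into 1, now (a ^ (1 & (1 | 0)))
step 3: absorb_and (→) rewrites (1 & (1 | 0)) into 1, now (a ^ 1)
step 4: absorb_and (←) rewrites (a ^ 1) into ((a ^ 1) & ((a ^ 1) | 0))
step 5: xor_comm (→) rewrites (a ^ 1) into (1 ^ a), now ((a ^ 1) & ((1 ^ a) | 0))
step 6: or_comm (→) rewrites ((1 ^ a) | 0) into (0 | (1 ^ a)), which is E2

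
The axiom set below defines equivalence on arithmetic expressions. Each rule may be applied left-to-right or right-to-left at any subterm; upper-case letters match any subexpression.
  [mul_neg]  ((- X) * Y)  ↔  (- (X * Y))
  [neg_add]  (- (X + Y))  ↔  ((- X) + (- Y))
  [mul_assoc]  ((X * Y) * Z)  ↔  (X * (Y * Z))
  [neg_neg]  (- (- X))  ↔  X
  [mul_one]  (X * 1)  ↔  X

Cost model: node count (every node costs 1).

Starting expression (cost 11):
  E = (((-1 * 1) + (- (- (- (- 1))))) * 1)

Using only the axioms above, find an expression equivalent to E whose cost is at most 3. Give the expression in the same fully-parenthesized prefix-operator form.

(-1 + 1)   [cost 3]

(1) (- (- (- (- 1))))  =[neg_neg →]=  (- (- 1))    ⊢ (((-1 * 1) + (- (- 1))) * 1)
(2) (-1 * 1)  =[mul_one →]=  -1    ⊢ ((-1 + (- (- 1))) * 1)
(3) (- (- 1))  =[neg_neg →]=  1    ⊢ ((-1 + 1) * 1)
(4) ((-1 + 1) * 1)  =[mul_one →]=  (-1 + 1)    ⊢ cost 3, within 3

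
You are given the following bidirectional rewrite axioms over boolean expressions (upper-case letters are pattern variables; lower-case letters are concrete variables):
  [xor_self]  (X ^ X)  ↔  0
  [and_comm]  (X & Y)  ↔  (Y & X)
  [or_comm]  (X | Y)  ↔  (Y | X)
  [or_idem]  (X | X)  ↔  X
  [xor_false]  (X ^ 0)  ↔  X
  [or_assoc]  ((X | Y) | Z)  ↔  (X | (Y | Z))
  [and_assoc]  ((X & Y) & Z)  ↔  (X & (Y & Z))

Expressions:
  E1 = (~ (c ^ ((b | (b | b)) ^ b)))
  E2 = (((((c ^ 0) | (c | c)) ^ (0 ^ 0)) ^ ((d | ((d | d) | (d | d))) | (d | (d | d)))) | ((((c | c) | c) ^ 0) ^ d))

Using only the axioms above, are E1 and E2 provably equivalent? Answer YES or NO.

All listed rules preserve value, hence provable equivalence implies equal values everywhere; look for a separating assignment.
b=0, c=0, d=0 gives E1 ↦ 1, E2 ↦ 0; values differ ⇒ not provably equivalent.

NO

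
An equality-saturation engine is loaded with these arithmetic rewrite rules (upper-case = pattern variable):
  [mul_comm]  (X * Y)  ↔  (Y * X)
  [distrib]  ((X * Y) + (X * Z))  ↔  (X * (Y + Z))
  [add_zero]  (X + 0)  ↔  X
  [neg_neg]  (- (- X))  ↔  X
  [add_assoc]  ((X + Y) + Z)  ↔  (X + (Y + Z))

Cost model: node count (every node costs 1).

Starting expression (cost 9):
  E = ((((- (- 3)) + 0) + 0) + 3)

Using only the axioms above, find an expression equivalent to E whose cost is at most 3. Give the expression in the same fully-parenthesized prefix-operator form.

1. [neg_neg →] (- (- 3))  →  3;  E = (((3 + 0) + 0) + 3)
2. [add_zero →] (3 + 0)  →  3;  E = ((3 + 0) + 3)
3. [add_zero →] (3 + 0)  →  3;  cost 3 ≤ 3, done

(3 + 3)   [cost 3]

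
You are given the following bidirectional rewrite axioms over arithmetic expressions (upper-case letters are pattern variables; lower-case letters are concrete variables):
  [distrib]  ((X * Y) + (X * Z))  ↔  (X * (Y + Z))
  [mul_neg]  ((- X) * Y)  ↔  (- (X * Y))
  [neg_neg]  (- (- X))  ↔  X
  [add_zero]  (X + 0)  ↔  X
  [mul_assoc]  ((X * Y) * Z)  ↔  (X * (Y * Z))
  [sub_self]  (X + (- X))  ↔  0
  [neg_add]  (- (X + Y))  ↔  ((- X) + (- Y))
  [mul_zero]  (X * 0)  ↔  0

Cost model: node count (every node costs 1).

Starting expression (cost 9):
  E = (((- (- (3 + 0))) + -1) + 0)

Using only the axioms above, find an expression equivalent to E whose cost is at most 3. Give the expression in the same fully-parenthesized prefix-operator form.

1. [neg_neg →] (- (- (3 + 0)))  →  (3 + 0);  E = (((3 + 0) + -1) + 0)
2. [add_zero →] (3 + 0)  →  3;  E = ((3 + -1) + 0)
3. [add_zero →] ((3 + -1) + 0)  →  (3 + -1);  cost 3 ≤ 3, done

(3 + -1)   [cost 3]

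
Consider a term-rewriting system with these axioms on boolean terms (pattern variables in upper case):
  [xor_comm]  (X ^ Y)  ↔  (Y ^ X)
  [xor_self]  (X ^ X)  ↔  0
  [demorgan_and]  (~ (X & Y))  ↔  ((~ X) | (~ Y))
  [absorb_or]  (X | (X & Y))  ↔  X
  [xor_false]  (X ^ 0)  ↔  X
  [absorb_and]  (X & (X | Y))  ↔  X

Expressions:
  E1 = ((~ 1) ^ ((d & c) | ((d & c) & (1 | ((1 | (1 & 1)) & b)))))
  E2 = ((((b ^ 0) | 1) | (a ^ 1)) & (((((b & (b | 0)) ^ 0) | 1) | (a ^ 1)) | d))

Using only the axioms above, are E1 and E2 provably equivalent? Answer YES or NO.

Every axiom is a valid identity, so a rewrite proof would force E1 and E2 to agree under every assignment.
At a=0, b=0, c=0, d=0: E1 = 0 but E2 = 1; they differ, so no derivation exists.

NO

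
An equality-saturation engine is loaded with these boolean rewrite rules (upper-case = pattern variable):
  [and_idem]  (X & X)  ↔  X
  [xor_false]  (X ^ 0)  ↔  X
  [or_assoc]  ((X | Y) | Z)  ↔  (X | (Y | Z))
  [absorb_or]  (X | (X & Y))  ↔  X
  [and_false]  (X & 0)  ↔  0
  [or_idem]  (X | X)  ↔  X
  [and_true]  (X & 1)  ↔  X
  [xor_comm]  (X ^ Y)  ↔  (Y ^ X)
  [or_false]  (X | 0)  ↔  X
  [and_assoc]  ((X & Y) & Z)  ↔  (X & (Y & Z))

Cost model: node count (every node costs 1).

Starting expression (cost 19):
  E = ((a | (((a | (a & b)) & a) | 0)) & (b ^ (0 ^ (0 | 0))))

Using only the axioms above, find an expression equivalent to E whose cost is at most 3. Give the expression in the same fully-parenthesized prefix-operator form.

(1) (a | (a & b))  =[absorb_or →]=  a    ⊢ ((a | ((a & a) | 0)) & (b ^ (0 ^ (0 | 0))))
(2) ((a & a) | 0)  =[or_false →]=  (a & a)    ⊢ ((a | (a & a)) & (b ^ (0 ^ (0 | 0))))
(3) (0 | 0)  =[or_idem →]=  0    ⊢ ((a | (a & a)) & (b ^ (0 ^ 0)))
(4) (0 ^ 0)  =[xor_false →]=  0    ⊢ ((a | (a & a)) & (b ^ 0))
(5) (b ^ 0)  =[xor_false →]=  b    ⊢ ((a | (a & a)) & b)
(6) (a | (a & a))  =[absorb_or →]=  a    ⊢ cost 3, within 3

(a & b)   [cost 3]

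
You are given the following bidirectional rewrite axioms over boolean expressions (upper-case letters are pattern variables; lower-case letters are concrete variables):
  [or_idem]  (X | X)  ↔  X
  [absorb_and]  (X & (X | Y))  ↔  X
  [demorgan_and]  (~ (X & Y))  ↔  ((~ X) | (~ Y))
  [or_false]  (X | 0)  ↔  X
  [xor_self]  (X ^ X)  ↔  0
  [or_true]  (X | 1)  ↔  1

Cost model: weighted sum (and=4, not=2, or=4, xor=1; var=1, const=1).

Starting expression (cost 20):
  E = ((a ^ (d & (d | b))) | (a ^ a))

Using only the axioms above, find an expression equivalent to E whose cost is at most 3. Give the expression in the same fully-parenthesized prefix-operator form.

1. [absorb_and →] (d & (d | b))  →  d;  E = ((a ^ d) | (a ^ a))
2. [xor_self →] (a ^ a)  →  0;  E = ((a ^ d) | 0)
3. [or_false →] ((a ^ d) | 0)  →  (a ^ d);  cost 3 ≤ 3, done

(a ^ d)   [cost 3]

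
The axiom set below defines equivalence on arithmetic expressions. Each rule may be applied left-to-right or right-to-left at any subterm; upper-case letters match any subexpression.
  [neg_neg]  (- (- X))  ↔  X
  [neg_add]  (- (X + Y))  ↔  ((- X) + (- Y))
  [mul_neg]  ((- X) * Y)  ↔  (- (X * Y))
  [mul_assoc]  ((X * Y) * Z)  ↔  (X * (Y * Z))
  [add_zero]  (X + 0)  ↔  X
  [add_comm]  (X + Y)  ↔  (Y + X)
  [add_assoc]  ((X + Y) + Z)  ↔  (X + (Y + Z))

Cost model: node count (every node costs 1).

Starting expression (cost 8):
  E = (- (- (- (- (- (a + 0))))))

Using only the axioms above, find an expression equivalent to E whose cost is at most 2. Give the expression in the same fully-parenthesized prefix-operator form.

(- a)   [cost 2]

1. [neg_neg →] (- (- (- (- (a + 0)))))  →  (- (- (a + 0)));  E = (- (- (- (a + 0))))
2. [add_zero →] (a + 0)  →  a;  E = (- (- (- a)))
3. [neg_neg →] (- (- (- a)))  →  (- a);  cost 2 ≤ 2, done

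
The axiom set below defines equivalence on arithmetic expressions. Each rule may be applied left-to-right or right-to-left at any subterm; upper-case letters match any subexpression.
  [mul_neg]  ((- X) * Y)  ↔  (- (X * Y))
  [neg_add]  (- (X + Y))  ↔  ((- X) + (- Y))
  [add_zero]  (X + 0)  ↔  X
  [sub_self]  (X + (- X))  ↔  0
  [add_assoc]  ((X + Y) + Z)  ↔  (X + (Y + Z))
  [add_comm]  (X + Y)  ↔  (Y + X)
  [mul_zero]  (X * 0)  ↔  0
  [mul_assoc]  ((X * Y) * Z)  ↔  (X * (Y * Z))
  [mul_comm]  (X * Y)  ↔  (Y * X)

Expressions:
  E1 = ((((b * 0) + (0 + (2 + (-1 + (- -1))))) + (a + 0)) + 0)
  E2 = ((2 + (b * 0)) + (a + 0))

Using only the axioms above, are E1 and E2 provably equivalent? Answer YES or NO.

step 1: sub_self (→) rewrites (-1 + (- -1)) into 0, now ((((b * 0) + (0 + (2 + 0))) + (a + 0)) + 0)
step 2: add_comm (→) rewrites (0 + (2 + 0)) into ((2 + 0) + 0), now ((((b * 0) + ((2 + 0) + 0)) + (a + 0)) + 0)
step 3: add_comm (→) rewrites ((b * 0) + ((2 + 0) + 0)) into (((2 + 0) + 0) + (b * 0)), now (((((2 + 0) + 0) + (b * 0)) + (a + 0)) + 0)
step 4: add_zero (→) rewrites (((((2 + 0) + 0) + (b * 0)) + (a + 0)) + 0) into ((((2 + 0) + 0) + (b * 0)) + (a + 0))
step 5: add_zero (→) rewrites (2 + 0) into 2, now (((2 + 0) + (b * 0)) + (a + 0))
step 6: mul_zero (→) rewrites (b * 0) into 0, now (((2 + 0) + 0) + (a + 0))
step 7: add_zero (→) rewrites (2 + 0) into 2, now ((2 + 0) + (a + 0))
step 8: mul_zero (←) rewrites 0 into (b * 0), which is E2

YES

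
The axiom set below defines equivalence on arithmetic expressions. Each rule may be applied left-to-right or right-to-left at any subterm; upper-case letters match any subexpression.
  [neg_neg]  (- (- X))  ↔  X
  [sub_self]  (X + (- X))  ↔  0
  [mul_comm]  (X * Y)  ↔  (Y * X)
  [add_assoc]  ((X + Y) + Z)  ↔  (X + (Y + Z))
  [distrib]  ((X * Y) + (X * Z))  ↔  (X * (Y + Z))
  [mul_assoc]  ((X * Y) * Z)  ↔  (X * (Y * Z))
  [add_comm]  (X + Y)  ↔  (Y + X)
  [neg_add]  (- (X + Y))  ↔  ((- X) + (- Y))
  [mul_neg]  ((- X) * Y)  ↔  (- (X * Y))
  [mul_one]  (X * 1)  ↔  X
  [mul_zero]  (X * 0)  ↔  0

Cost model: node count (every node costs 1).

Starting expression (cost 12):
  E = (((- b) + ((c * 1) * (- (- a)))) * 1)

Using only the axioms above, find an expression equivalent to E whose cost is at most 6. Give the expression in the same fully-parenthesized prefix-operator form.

((- b) + (c * a))   [cost 6]

(1) (- (- a))  =[neg_neg →]=  a    ⊢ (((- b) + ((c * 1) * a)) * 1)
(2) (c * 1)  =[mul_one →]=  c    ⊢ (((- b) + (c * a)) * 1)
(3) (((- b) + (c * a)) * 1)  =[mul_one →]=  ((- b) + (c * a))    ⊢ cost 6, within 6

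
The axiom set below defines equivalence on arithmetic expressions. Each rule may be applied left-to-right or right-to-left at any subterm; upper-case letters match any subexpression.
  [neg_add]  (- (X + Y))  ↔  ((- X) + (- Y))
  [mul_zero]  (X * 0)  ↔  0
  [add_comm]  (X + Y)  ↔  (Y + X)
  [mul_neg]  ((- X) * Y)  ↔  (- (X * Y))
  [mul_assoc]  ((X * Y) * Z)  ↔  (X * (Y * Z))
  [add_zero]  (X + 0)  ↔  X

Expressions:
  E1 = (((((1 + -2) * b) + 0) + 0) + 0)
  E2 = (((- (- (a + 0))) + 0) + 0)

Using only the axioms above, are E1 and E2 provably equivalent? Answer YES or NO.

Every axiom is a valid identity, so a rewrite proof would force E1 and E2 to agree under every assignment.
At a=0, b=1: E1 = -1 but E2 = 0; they differ, so no derivation exists.

NO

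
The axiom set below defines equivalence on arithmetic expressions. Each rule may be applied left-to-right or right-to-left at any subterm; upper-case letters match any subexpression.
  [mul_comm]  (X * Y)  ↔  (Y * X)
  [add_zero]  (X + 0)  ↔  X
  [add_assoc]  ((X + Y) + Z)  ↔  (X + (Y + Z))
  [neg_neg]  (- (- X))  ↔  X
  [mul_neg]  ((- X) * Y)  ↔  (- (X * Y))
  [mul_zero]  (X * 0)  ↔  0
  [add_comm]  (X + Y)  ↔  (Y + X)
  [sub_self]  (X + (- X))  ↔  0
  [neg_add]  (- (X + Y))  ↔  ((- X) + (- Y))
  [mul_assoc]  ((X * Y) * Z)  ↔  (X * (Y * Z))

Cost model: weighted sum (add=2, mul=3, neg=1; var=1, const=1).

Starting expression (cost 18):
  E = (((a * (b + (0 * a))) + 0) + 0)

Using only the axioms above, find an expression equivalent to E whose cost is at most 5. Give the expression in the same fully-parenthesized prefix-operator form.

(a * b)   [cost 5]

(1) ((a * (b + (0 * a))) + 0)  =[add_zero →]=  (a * (b + (0 * a)))    ⊢ ((a * (b + (0 * a))) + 0)
(2) (0 * a)  =[mul_comm →]=  (a * 0)    ⊢ ((a * (b + (a * 0))) + 0)
(3) (a * 0)  =[mul_zero →]=  0    ⊢ ((a * (b + 0)) + 0)
(4) (b + 0)  =[add_zero →]=  b    ⊢ ((a * b) + 0)
(5) ((a * b) + 0)  =[add_zero →]=  (a * b)    ⊢ cost 5, within 5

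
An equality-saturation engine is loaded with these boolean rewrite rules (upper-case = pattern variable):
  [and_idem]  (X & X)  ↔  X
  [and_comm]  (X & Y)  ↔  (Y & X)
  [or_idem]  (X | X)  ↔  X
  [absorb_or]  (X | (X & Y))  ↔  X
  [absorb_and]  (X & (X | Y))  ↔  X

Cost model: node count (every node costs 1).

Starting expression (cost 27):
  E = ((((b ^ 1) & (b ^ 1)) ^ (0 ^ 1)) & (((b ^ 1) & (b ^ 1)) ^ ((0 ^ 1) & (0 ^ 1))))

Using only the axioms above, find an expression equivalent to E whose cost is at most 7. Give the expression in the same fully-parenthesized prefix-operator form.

((b ^ 1) ^ (0 ^ 1))   [cost 7]

step 1: and_idem (→) rewrites ((0 ^ 1) & (0 ^ 1)) into (0 ^ 1), now ((((b ^ 1) & (b ^ 1)) ^ (0 ^ 1)) & (((b ^ 1) & (b ^ 1)) ^ (0 ^ 1)))
step 2: and_idem (→) rewrites ((((b ^ 1) & (b ^ 1)) ^ (0 ^ 1)) & (((b ^ 1) & (b ^ 1)) ^ (0 ^ 1))) into (((b ^ 1) & (b ^ 1)) ^ (0 ^ 1))
step 3: and_idem (→) rewrites ((b ^ 1) & (b ^ 1)) into (b ^ 1), reaching cost 7 (bound 7)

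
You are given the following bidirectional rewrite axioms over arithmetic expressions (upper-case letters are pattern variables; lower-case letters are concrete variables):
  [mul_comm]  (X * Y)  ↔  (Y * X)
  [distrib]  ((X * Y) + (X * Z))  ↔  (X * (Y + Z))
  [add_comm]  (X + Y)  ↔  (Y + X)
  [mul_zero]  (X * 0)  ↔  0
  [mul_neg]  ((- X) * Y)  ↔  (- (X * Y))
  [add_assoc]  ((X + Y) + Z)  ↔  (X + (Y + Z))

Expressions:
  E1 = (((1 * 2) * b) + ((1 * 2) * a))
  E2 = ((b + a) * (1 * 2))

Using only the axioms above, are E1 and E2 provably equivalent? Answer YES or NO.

step 1: distrib (→) rewrites (((1 * 2) * b) + ((1 * 2) * a)) into ((1 * 2) * (b + a))
step 2: mul_comm (→) rewrites ((1 * 2) * (b + a)) into ((b + a) * (1 * 2)), which is E2

YES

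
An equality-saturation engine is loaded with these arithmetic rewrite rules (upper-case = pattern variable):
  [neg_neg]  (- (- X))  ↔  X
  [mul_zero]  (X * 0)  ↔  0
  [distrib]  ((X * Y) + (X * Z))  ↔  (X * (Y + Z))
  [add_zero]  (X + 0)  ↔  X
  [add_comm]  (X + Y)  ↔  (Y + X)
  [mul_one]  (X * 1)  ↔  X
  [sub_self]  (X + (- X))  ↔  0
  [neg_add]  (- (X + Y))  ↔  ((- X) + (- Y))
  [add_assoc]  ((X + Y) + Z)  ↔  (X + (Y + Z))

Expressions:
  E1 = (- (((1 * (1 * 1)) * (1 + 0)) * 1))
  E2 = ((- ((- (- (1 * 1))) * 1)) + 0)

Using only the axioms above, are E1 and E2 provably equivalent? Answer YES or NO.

step 1: mul_one (→) rewrites (((1 * (1 * 1)) * (1 + 0)) * 1) into ((1 * (1 * 1)) * (1 + 0)), now (- ((1 * (1 * 1)) * (1 + 0)))
step 2: add_zero (→) rewrites (1 + 0) into 1, now (- ((1 * (1 * 1)) * 1))
step 3: mul_one (→) rewrites ((1 * (1 * 1)) * 1) into (1 * (1 * 1)), now (- (1 * (1 * 1)))
step 4: mul_one (→) rewrites (1 * 1) into 1, now (- (1 * 1))
step 5: mul_one (←) rewrites 1 into (1 * 1), now (- ((1 * 1) * 1))
step 6: add_zero (←) rewrites (- ((1 * 1) * 1)) into ((- ((1 * 1) * 1)) + 0)
step 7: neg_neg (←) rewrites (1 * 1) into (- (- (1 * 1))), which is E2

YES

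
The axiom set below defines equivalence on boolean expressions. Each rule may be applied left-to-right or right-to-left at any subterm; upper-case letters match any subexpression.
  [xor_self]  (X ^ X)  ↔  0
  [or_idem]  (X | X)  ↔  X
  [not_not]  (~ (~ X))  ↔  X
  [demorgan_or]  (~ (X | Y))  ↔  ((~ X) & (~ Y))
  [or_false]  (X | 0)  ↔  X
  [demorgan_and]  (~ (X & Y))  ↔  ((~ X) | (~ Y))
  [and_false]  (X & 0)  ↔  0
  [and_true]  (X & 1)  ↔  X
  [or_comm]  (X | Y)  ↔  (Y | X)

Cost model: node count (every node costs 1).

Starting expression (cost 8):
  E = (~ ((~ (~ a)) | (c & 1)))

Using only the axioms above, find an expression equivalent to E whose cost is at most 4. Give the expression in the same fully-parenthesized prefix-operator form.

(~ (a | c))   [cost 4]

step 1: not_not (→) rewrites (~ (~ a)) into a, now (~ (a | (c & 1)))
step 2: and_true (→) rewrites (c & 1) into c, reaching cost 4 (bound 4)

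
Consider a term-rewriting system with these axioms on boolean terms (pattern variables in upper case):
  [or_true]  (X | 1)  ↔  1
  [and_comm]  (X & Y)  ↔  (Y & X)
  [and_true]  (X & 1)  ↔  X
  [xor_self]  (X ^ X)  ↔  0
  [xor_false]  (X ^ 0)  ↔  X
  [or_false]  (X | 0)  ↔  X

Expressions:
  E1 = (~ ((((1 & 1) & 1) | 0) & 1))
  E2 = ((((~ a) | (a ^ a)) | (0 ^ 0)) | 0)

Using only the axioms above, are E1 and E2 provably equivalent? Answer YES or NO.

The axioms are sound identities: if E1 ↔* E2 then E1 and E2 evaluate identically under any assignment.
Under a=0: E1 evaluates to 0, E2 to 1. Distinct ⇒ no rewrite sequence connects them.

NO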